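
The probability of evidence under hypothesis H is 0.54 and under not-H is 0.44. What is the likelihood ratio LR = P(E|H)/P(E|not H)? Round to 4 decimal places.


LR = 0.54 / 0.44
= 1.2273

1.2273


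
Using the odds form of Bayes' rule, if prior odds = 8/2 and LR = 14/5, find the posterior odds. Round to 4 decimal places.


Bayes' rule in odds form: posterior odds = prior odds * LR
= (8 * 14) / (2 * 5)
= 112/10 = 11.2

11.2


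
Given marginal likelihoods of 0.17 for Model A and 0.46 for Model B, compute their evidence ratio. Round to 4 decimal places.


Ratio = ML(A) / ML(B) = 0.17/0.46
= 0.3696

0.3696


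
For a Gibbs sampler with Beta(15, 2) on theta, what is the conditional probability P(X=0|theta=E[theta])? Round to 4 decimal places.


E[theta] = 15/(15+2) = 0.8824
P(X=0|theta) = 1 - theta = 0.1176

0.1176


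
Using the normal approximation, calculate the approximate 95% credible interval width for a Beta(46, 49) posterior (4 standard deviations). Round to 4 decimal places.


Var(Beta) = 46*49/(95^2 * 96) = 0.0026
SD = 0.051
Width ~ 4*SD = 0.204

0.204


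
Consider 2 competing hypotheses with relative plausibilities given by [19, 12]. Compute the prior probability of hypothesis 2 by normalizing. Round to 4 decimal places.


Sum of weights = 19 + 12 = 31
Normalized prior for H2 = 12 / 31
= 0.3871

0.3871


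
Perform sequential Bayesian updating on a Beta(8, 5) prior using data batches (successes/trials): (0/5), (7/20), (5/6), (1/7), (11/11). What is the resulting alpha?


Accumulate successes: 24
Posterior alpha = prior alpha + sum of successes
= 8 + 24 = 32

32


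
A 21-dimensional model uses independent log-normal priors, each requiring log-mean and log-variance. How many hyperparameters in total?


Per parameter: 2 (log-mean and log-variance).
Total = 21 * 2 = 42

42


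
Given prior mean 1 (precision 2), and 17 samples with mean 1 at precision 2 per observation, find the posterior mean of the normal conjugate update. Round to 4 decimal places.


The posterior mean is a precision-weighted average of prior and data.
Post. prec. = 2 + 34 = 36
Post. mean = (2 + 34)/36 = 36/36 = 1.0

1.0


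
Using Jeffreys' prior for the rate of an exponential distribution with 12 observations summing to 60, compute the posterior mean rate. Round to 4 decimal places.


Jeffreys' prior leads to posterior Gamma(12, 60).
Mean = 12/60 = 0.2

0.2


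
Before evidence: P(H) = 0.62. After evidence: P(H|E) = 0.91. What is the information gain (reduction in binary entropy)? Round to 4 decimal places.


Prior entropy = 0.958
Posterior entropy = 0.4365
Information gain = 0.958 - 0.4365 = 0.5216

0.5216


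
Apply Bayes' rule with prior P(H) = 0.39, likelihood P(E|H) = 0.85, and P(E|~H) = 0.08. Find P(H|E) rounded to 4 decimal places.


Step 1: Compute marginal P(E) = P(E|H)P(H) + P(E|~H)P(~H)
= 0.85*0.39 + 0.08*0.61 = 0.3803
Step 2: P(H|E) = P(E|H)P(H)/P(E) = 0.3315/0.3803
= 0.8717

0.8717


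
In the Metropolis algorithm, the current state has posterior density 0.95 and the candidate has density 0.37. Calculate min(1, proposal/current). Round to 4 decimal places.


Ratio = 0.37/0.95 = 0.3895
Acceptance probability = min(1, 0.3895)
= 0.3895

0.3895


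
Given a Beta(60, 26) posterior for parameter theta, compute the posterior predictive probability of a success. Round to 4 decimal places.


For a Beta-Bernoulli model, the predictive probability is the mean:
P(success) = 60/(60+26) = 60/86 = 0.6977

0.6977


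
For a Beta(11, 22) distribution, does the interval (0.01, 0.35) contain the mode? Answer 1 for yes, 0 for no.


Mode of Beta(a,b) = (a-1)/(a+b-2)
= (11-1)/(11+22-2) = 0.3226
Check: 0.01 <= 0.3226 <= 0.35?
Result: 1

1


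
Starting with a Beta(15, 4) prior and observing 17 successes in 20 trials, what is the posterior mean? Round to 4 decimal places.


Posterior parameters: alpha = 15 + 17 = 32
beta = 4 + 3 = 7
Posterior mean = alpha / (alpha + beta) = 32 / 39
= 0.8205

0.8205


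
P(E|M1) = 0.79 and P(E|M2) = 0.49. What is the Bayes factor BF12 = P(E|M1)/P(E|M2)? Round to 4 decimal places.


Bayes factor BF12 = P(E|M1) / P(E|M2)
= 0.79 / 0.49
= 1.6122

1.6122


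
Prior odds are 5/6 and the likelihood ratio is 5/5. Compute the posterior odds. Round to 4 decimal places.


Posterior odds = prior odds * likelihood ratio
= (5/6) * (5/5)
= 25 / 30
= 0.8333

0.8333


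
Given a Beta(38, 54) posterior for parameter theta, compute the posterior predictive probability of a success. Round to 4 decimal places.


For a Beta-Bernoulli model, the predictive probability is the mean:
P(success) = 38/(38+54) = 38/92 = 0.413

0.413


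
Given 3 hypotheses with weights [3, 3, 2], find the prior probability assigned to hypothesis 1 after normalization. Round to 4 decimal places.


To normalize, divide each weight by the sum of all weights.
Sum = 8
Prior(H1) = 3/8 = 0.375

0.375


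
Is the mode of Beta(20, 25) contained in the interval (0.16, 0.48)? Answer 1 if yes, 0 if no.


Mode = (a-1)/(a+b-2) = 19/43 = 0.4419
Interval: (0.16, 0.48)
Contains mode? 1

1


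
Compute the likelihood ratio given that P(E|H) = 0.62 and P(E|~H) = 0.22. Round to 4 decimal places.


LR = P(E|H) / P(E|~H)
= 0.62 / 0.22 = 2.8182

2.8182


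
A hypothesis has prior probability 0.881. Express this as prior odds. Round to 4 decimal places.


Odds = P(H) / P(not H) = 0.881 / 0.119
= 7.4034

7.4034


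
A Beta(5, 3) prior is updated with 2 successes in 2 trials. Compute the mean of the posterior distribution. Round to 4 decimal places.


After update: Beta(7, 3)
Mean = 7 / (7 + 3) = 7 / 10
= 0.7

0.7


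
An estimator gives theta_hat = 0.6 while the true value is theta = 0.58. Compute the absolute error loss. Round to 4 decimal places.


The absolute error loss is |theta_hat - theta|
= |0.6 - 0.58|
= 0.02

0.02


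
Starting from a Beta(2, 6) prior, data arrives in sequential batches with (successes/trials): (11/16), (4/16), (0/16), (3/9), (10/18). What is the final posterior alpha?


In sequential Bayesian updating, we sum all successes.
Total successes = 28
Final alpha = 2 + 28 = 30

30


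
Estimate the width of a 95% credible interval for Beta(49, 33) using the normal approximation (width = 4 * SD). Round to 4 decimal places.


For Beta(a,b): Var = ab/((a+b)^2(a+b+1))
Var = 0.0029, SD = 0.0538
Approximate 95% CI width = 4 * 0.0538 = 0.2153

0.2153


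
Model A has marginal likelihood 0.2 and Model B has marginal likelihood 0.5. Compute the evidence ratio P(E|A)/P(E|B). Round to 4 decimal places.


Evidence ratio = P(E|A) / P(E|B)
= 0.2 / 0.5
= 0.4

0.4


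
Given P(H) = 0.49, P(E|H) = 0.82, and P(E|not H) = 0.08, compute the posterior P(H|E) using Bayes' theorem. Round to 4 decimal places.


By Bayes' theorem: P(H|E) = P(E|H)*P(H) / P(E)
P(E) = P(E|H)*P(H) + P(E|not H)*P(not H)
P(E) = 0.82*0.49 + 0.08*0.51 = 0.4426
P(H|E) = 0.82*0.49 / 0.4426 = 0.9078

0.9078


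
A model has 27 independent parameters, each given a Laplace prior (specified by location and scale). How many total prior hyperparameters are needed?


Each Laplace prior needs 2 hyperparameters (location and scale).
Total = 2 * 27 = 54

54


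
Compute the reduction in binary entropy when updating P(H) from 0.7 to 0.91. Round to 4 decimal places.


H_before = -p*log2(p) - (1-p)*log2(1-p) for p=0.7: 0.8813
H_after for p=0.91: 0.4365
Reduction = 0.8813 - 0.4365 = 0.4448

0.4448


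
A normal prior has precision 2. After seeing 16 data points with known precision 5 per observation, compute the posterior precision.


In the conjugate normal model, precisions add:
tau_posterior = tau_prior + n * tau_data
= 2 + 16*5 = 82

82


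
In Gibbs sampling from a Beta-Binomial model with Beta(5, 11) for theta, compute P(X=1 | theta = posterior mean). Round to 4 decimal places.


Posterior mean = alpha/(alpha+beta) = 5/16 = 0.3125
P(X=1|theta=mean) = theta = 0.3125

0.3125


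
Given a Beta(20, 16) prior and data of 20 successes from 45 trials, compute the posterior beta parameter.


Number of failures = 45 - 20 = 25
Posterior beta = 16 + 25 = 41

41


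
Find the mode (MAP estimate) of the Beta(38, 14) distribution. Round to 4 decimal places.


For Beta(a,b) with a,b > 1:
Mode = (a-1)/(a+b-2) = (38-1)/(52-2)
= 37/50 = 0.74

0.74


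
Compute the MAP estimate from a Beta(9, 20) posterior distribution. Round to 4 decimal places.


MAP = mode of Beta distribution
= (alpha - 1)/(alpha + beta - 2)
= (9-1)/(9+20-2)
= 8/27 = 0.2963

0.2963


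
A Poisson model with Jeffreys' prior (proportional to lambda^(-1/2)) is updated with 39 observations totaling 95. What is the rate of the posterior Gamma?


Posterior = Gamma(0.5 + S, n)
= Gamma(0.5 + 95, 39)
Posterior rate = 0 + n = 39

39.0


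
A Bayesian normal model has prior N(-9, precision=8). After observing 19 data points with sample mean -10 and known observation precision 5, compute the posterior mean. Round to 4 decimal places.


Posterior mean = (prior_precision * prior_mean + n * data_precision * data_mean) / (prior_precision + n * data_precision)
Numerator = 8*-9 + 19*5*-10 = -1022
Denominator = 8 + 19*5 = 103
Posterior mean = -9.9223

-9.9223


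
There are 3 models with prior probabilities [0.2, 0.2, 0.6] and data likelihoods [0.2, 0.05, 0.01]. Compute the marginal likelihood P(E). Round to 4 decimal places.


P(E) = sum over models of P(M_i) * P(E|M_i)
= 0.2*0.2 + 0.2*0.05 + 0.6*0.01
= 0.056

0.056


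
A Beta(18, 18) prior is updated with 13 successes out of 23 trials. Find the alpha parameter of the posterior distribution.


In the Beta-Binomial conjugate update:
alpha_post = alpha_prior + successes
= 18 + 13
= 31

31


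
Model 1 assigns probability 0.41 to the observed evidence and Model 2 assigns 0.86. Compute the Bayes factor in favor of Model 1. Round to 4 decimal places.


BF = P(data|M1) / P(data|M2)
= 0.41 / 0.86 = 0.4767

0.4767


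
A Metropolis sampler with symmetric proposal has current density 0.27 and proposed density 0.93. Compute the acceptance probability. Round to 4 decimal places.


For symmetric proposals, acceptance = min(1, pi(x*)/pi(x))
= min(1, 0.93/0.27)
= min(1, 3.4444) = 1.0

1.0


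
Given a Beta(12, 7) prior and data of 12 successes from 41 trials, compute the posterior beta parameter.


Number of failures = 41 - 12 = 29
Posterior beta = 7 + 29 = 36

36


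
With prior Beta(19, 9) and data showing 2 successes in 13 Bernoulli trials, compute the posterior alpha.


Conjugate update: alpha_posterior = alpha_prior + k
= 19 + 2 = 21

21


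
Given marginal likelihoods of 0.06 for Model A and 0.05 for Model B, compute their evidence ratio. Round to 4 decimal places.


Ratio = ML(A) / ML(B) = 0.06/0.05
= 1.2

1.2


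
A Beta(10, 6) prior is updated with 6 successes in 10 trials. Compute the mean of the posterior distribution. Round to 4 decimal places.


After update: Beta(16, 10)
Mean = 16 / (16 + 10) = 16 / 26
= 0.6154

0.6154


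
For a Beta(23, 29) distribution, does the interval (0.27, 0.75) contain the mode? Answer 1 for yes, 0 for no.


Mode of Beta(a,b) = (a-1)/(a+b-2)
= (23-1)/(23+29-2) = 0.44
Check: 0.27 <= 0.44 <= 0.75?
Result: 1

1


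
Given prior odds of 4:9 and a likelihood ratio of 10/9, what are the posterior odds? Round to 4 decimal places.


Posterior odds = prior odds * LR
Prior odds = 4/9 = 0.4444
LR = 10/9 = 1.1111
Posterior odds = 0.4444 * 1.1111 = 0.4938

0.4938


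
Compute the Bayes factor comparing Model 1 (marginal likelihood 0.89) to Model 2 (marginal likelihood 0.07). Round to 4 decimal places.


BF12 = marginal likelihood of M1 / marginal likelihood of M2
= 0.89/0.07
= 12.7143

12.7143


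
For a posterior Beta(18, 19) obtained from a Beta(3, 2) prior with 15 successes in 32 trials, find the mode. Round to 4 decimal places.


Mode = (alpha - 1) / (alpha + beta - 2)
= 17 / 35
= 0.4857

0.4857


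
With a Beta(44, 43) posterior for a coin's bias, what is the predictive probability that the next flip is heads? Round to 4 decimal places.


The predictive probability equals the posterior mean.
P(next = heads) = alpha / (alpha + beta)
= 44 / 87 = 0.5057

0.5057


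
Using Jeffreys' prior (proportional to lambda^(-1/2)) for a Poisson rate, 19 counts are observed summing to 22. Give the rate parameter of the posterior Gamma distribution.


Conjugate update: Gamma(prior_shape + S, prior_rate + n).
Prior shape = 0.5, prior rate = 0.
Posterior rate = 0 + n = 19

19.0


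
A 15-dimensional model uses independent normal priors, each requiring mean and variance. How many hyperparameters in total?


Per parameter: 2 (mean and variance).
Total = 15 * 2 = 30

30


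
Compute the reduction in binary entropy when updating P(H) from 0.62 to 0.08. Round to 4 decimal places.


H_before = -p*log2(p) - (1-p)*log2(1-p) for p=0.62: 0.958
H_after for p=0.08: 0.4022
Reduction = 0.958 - 0.4022 = 0.5559

0.5559


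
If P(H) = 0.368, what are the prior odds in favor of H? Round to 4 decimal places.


Prior odds = P(H) / (1 - P(H))
= 0.368 / 0.632
= 0.5823

0.5823


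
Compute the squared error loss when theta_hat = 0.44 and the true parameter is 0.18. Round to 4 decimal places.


L = (theta_hat - theta_true)^2
= (0.44 - 0.18)^2
= 0.26^2 = 0.0676

0.0676


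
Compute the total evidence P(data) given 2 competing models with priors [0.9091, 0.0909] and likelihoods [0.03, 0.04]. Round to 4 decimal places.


Marginal likelihood = sum P(model_i) * P(data|model_i)
Model 1: 0.9091 * 0.03 = 0.0273
Model 2: 0.0909 * 0.04 = 0.0036
Total = 0.0309

0.0309


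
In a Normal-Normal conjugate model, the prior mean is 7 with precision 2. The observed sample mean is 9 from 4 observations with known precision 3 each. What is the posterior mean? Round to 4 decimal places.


Posterior precision = tau0 + n*tau = 2 + 4*3 = 14
Posterior mean = (tau0*mu0 + n*tau*xbar) / posterior_precision
= (2*7 + 4*3*9) / 14
= 122 / 14 = 8.7143

8.7143


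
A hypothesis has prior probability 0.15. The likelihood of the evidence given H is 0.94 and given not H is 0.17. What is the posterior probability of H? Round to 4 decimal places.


Using Bayes' theorem:
P(E) = 0.15 * 0.94 + 0.85 * 0.17
P(E) = 0.2855
P(H|E) = (0.15 * 0.94) / 0.2855 = 0.4939

0.4939


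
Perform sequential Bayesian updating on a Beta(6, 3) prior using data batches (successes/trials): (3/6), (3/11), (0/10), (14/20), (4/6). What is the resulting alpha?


Accumulate successes: 24
Posterior alpha = prior alpha + sum of successes
= 6 + 24 = 30

30


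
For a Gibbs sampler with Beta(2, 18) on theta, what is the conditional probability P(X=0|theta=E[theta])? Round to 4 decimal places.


E[theta] = 2/(2+18) = 0.1
P(X=0|theta) = 1 - theta = 0.9

0.9


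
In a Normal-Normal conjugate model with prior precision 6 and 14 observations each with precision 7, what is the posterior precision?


Posterior precision = prior precision + n * observation precision
= 6 + 14 * 7
= 6 + 98 = 104

104


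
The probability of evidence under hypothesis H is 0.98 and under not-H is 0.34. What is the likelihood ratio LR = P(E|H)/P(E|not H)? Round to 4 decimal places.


LR = 0.98 / 0.34
= 2.8824

2.8824


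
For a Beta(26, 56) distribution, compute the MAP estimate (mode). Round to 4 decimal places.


MAP = mode = (a-1)/(a+b-2)
= (26-1)/(26+56-2)
= 25/80 = 0.3125

0.3125


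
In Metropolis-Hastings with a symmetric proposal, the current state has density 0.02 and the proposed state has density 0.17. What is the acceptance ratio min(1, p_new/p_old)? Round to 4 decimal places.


Ratio = p_new / p_old = 0.17 / 0.02 = 8.5
Acceptance = min(1, 8.5) = 1.0

1.0


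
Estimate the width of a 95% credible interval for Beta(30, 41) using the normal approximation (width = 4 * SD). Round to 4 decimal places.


For Beta(a,b): Var = ab/((a+b)^2(a+b+1))
Var = 0.0034, SD = 0.0582
Approximate 95% CI width = 4 * 0.0582 = 0.2329

0.2329


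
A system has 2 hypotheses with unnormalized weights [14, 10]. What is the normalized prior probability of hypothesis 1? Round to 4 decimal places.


The normalized prior is the weight divided by the total.
Total weight = 24
P(H1) = 14 / 24 = 0.5833

0.5833


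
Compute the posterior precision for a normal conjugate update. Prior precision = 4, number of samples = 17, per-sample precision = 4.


tau_post = tau_0 + n * tau
= 4 + 17 * 4 = 72

72


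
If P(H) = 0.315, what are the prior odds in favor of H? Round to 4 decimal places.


Prior odds = P(H) / (1 - P(H))
= 0.315 / 0.685
= 0.4599

0.4599


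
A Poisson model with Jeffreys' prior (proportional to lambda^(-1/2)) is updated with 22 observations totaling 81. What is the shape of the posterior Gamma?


Posterior = Gamma(0.5 + S, n)
= Gamma(0.5 + 81, 22)
Posterior shape = 0.5 + S = 0.5 + 81 = 81.5

81.5


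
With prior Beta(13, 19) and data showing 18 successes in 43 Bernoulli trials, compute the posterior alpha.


Conjugate update: alpha_posterior = alpha_prior + k
= 13 + 18 = 31

31


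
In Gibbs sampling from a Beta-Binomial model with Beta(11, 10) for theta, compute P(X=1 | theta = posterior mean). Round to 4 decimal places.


Posterior mean = alpha/(alpha+beta) = 11/21 = 0.5238
P(X=1|theta=mean) = theta = 0.5238

0.5238


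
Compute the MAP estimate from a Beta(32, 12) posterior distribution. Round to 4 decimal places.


MAP = mode of Beta distribution
= (alpha - 1)/(alpha + beta - 2)
= (32-1)/(32+12-2)
= 31/42 = 0.7381

0.7381


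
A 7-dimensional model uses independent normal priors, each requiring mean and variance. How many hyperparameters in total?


Per parameter: 2 (mean and variance).
Total = 7 * 2 = 14

14


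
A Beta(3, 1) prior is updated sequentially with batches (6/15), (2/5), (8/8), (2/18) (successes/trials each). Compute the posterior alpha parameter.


Sequential conjugate updating is equivalent to a single batch update.
Total successes across all batches = 18
alpha_posterior = alpha_prior + total_successes = 3 + 18
= 21

21


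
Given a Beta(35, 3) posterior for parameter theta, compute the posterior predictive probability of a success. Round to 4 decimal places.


For a Beta-Bernoulli model, the predictive probability is the mean:
P(success) = 35/(35+3) = 35/38 = 0.9211

0.9211


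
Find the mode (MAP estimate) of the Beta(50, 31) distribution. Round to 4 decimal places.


For Beta(a,b) with a,b > 1:
Mode = (a-1)/(a+b-2) = (50-1)/(81-2)
= 49/79 = 0.6203

0.6203


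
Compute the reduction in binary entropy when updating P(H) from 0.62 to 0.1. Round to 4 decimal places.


H_before = -p*log2(p) - (1-p)*log2(1-p) for p=0.62: 0.958
H_after for p=0.1: 0.469
Reduction = 0.958 - 0.469 = 0.489

0.489


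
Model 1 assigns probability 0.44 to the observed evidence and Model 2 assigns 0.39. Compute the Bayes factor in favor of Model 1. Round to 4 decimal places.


BF = P(data|M1) / P(data|M2)
= 0.44 / 0.39 = 1.1282

1.1282


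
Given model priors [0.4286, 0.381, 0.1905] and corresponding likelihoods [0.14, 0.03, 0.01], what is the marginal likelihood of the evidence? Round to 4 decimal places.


P(E) = sum_i P(M_i) P(E|M_i)
= 0.06 + 0.0114 + 0.0019
= 0.0733

0.0733


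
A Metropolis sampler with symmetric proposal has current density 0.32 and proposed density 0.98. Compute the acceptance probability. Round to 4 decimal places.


For symmetric proposals, acceptance = min(1, pi(x*)/pi(x))
= min(1, 0.98/0.32)
= min(1, 3.0625) = 1.0

1.0


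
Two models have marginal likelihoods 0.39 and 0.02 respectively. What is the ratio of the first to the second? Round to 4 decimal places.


Evidence ratio = 0.39 / 0.02
= 19.5

19.5


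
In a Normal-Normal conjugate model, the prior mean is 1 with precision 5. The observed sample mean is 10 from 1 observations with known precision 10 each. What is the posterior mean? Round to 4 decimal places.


Posterior precision = tau0 + n*tau = 5 + 1*10 = 15
Posterior mean = (tau0*mu0 + n*tau*xbar) / posterior_precision
= (5*1 + 1*10*10) / 15
= 105 / 15 = 7.0

7.0


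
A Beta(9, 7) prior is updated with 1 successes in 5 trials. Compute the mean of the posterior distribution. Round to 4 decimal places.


After update: Beta(10, 11)
Mean = 10 / (10 + 11) = 10 / 21
= 0.4762

0.4762


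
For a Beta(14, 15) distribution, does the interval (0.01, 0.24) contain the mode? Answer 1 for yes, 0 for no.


Mode of Beta(a,b) = (a-1)/(a+b-2)
= (14-1)/(14+15-2) = 0.4815
Check: 0.01 <= 0.4815 <= 0.24?
Result: 0

0


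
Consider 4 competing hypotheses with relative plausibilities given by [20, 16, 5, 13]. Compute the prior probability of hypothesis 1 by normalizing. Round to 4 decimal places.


Sum of weights = 20 + 16 + 5 + 13 = 54
Normalized prior for H1 = 20 / 54
= 0.3704

0.3704


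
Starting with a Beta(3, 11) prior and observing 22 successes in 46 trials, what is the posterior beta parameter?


Posterior beta = prior beta + failures
Failures = 46 - 22 = 24
beta_post = 11 + 24 = 35

35


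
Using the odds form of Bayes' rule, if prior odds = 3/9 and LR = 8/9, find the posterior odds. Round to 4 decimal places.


Bayes' rule in odds form: posterior odds = prior odds * LR
= (3 * 8) / (9 * 9)
= 24/81 = 0.2963

0.2963


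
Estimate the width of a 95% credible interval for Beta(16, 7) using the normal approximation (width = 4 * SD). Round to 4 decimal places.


For Beta(a,b): Var = ab/((a+b)^2(a+b+1))
Var = 0.0088, SD = 0.0939
Approximate 95% CI width = 4 * 0.0939 = 0.3757

0.3757


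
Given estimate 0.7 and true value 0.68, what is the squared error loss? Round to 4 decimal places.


Squared error = (estimate - true)^2
Difference = 0.02
Loss = 0.02^2 = 0.0004

0.0004


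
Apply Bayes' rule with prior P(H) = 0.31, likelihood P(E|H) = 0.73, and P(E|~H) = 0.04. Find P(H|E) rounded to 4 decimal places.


Step 1: Compute marginal P(E) = P(E|H)P(H) + P(E|~H)P(~H)
= 0.73*0.31 + 0.04*0.69 = 0.2539
Step 2: P(H|E) = P(E|H)P(H)/P(E) = 0.2263/0.2539
= 0.8913

0.8913


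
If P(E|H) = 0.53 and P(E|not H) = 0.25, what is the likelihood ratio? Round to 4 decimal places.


Likelihood ratio = P(E|H) / P(E|not H)
= 0.53 / 0.25
= 2.12

2.12


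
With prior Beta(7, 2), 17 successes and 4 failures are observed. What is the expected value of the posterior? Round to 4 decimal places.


Posterior = Beta(24, 6)
E[theta] = alpha/(alpha+beta)
= 24/30 = 0.8

0.8


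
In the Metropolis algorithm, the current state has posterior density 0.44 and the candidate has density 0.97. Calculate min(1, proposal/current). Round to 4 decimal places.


Ratio = 0.97/0.44 = 2.2045
Acceptance probability = min(1, 2.2045)
= 1.0

1.0


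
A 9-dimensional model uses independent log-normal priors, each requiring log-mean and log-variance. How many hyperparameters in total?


Per parameter: 2 (log-mean and log-variance).
Total = 9 * 2 = 18

18


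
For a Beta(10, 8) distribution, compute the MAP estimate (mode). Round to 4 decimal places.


MAP = mode = (a-1)/(a+b-2)
= (10-1)/(10+8-2)
= 9/16 = 0.5625

0.5625


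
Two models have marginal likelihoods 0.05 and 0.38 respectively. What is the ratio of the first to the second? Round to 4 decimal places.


Evidence ratio = 0.05 / 0.38
= 0.1316

0.1316


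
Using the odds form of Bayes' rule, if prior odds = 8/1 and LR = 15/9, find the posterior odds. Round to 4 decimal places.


Bayes' rule in odds form: posterior odds = prior odds * LR
= (8 * 15) / (1 * 9)
= 120/9 = 13.3333

13.3333


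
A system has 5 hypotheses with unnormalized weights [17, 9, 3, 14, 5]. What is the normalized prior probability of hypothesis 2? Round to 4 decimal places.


The normalized prior is the weight divided by the total.
Total weight = 48
P(H2) = 9 / 48 = 0.1875

0.1875


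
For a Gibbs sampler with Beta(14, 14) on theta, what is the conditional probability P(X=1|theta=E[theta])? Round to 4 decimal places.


E[theta] = 14/(14+14) = 0.5
P(X=1|theta) = theta = 0.5

0.5


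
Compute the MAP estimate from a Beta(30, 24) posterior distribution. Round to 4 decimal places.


MAP = mode of Beta distribution
= (alpha - 1)/(alpha + beta - 2)
= (30-1)/(30+24-2)
= 29/52 = 0.5577

0.5577


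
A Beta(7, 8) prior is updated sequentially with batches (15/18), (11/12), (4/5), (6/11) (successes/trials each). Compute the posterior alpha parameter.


Sequential conjugate updating is equivalent to a single batch update.
Total successes across all batches = 36
alpha_posterior = alpha_prior + total_successes = 7 + 36
= 43

43


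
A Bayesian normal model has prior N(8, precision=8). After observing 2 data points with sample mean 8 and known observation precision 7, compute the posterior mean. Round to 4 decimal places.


Posterior mean = (prior_precision * prior_mean + n * data_precision * data_mean) / (prior_precision + n * data_precision)
Numerator = 8*8 + 2*7*8 = 176
Denominator = 8 + 2*7 = 22
Posterior mean = 8.0

8.0


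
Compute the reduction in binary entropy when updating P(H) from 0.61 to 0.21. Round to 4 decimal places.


H_before = -p*log2(p) - (1-p)*log2(1-p) for p=0.61: 0.9648
H_after for p=0.21: 0.7415
Reduction = 0.9648 - 0.7415 = 0.2233

0.2233


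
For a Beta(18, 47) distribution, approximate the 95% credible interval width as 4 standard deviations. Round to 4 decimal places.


Variance of Beta(a,b) = ab / ((a+b)^2 * (a+b+1))
= 18*47 / ((65)^2 * 66)
= 0.003
SD = sqrt(0.003) = 0.0551
Width = 4 * SD = 0.2203

0.2203


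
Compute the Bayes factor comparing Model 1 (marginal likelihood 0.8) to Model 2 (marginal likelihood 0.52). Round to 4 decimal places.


BF12 = marginal likelihood of M1 / marginal likelihood of M2
= 0.8/0.52
= 1.5385

1.5385


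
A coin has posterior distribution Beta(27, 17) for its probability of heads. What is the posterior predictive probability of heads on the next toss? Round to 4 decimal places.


Posterior predictive = E[theta] = alpha/(alpha+beta)
= 27/44
= 0.6136

0.6136


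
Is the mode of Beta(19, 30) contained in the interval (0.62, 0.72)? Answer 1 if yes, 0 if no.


Mode = (a-1)/(a+b-2) = 18/47 = 0.383
Interval: (0.62, 0.72)
Contains mode? 0

0


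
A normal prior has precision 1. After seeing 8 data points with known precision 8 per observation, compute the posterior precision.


In the conjugate normal model, precisions add:
tau_posterior = tau_prior + n * tau_data
= 1 + 8*8 = 65

65


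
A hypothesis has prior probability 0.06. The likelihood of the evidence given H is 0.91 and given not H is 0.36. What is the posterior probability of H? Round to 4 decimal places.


Using Bayes' theorem:
P(E) = 0.06 * 0.91 + 0.94 * 0.36
P(E) = 0.393
P(H|E) = (0.06 * 0.91) / 0.393 = 0.1389

0.1389


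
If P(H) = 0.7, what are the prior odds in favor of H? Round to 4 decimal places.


Prior odds = P(H) / (1 - P(H))
= 0.7 / 0.3
= 2.3333

2.3333


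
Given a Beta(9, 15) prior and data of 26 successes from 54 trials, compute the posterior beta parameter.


Number of failures = 54 - 26 = 28
Posterior beta = 15 + 28 = 43

43


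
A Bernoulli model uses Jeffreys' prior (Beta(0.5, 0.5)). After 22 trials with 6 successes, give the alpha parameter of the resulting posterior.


Posterior = Beta(prior_alpha + successes, prior_beta + failures)
= Beta(0.5 + 6, 0.5 + 16)
Posterior alpha = 0.5 + k = 0.5 + 6 = 6.5

6.5


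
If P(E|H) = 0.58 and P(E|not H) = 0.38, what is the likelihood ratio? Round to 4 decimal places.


Likelihood ratio = P(E|H) / P(E|not H)
= 0.58 / 0.38
= 1.5263

1.5263


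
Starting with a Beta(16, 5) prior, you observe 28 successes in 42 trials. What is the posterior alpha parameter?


For a Beta-Binomial conjugate model:
Posterior alpha = prior alpha + number of successes
= 16 + 28 = 44

44


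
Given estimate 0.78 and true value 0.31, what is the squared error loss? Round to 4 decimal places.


Squared error = (estimate - true)^2
Difference = 0.47
Loss = 0.47^2 = 0.2209

0.2209


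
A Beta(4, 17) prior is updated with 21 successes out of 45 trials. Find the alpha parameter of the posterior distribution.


In the Beta-Binomial conjugate update:
alpha_post = alpha_prior + successes
= 4 + 21
= 25

25


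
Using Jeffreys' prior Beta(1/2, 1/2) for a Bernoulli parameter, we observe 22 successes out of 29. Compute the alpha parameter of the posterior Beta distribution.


Conjugate update: Beta(0.5 + k, 0.5 + n - k).
k = 22, n - k = 7
Posterior alpha = 0.5 + k = 0.5 + 22 = 22.5

22.5


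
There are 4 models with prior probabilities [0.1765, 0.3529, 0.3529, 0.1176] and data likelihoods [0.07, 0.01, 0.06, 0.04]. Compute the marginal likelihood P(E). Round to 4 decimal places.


P(E) = sum over models of P(M_i) * P(E|M_i)
= 0.1765*0.07 + 0.3529*0.01 + 0.3529*0.06 + 0.1176*0.04
= 0.0418

0.0418


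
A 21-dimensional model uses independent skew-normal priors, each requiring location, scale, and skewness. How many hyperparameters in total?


Per parameter: 3 (location, scale, and skewness).
Total = 21 * 3 = 63

63


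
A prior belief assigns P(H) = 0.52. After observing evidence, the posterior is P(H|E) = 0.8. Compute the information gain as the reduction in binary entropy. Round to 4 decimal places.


H(prior) = -0.52*log2(0.52) - 0.48*log2(0.48)
= 0.9988
H(post) = -0.8*log2(0.8) - 0.2*log2(0.2)
= 0.7219
IG = 0.9988 - 0.7219 = 0.2769

0.2769


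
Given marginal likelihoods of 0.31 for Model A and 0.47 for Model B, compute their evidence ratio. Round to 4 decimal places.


Ratio = ML(A) / ML(B) = 0.31/0.47
= 0.6596

0.6596


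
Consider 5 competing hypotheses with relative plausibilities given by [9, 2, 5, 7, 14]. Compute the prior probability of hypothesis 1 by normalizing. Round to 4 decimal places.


Sum of weights = 9 + 2 + 5 + 7 + 14 = 37
Normalized prior for H1 = 9 / 37
= 0.2432

0.2432


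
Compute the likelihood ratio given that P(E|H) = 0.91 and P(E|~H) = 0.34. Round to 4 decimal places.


LR = P(E|H) / P(E|~H)
= 0.91 / 0.34 = 2.6765

2.6765


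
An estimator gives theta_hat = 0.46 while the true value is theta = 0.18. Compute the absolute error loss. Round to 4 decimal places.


The absolute error loss is |theta_hat - theta|
= |0.46 - 0.18|
= 0.28

0.28


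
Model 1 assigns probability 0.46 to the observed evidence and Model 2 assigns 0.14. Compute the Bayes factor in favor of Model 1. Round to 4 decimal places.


BF = P(data|M1) / P(data|M2)
= 0.46 / 0.14 = 3.2857

3.2857


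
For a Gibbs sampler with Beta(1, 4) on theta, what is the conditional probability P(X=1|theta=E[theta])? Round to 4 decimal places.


E[theta] = 1/(1+4) = 0.2
P(X=1|theta) = theta = 0.2

0.2


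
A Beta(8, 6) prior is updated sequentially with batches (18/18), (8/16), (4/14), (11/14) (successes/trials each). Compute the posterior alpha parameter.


Sequential conjugate updating is equivalent to a single batch update.
Total successes across all batches = 41
alpha_posterior = alpha_prior + total_successes = 8 + 41
= 49

49


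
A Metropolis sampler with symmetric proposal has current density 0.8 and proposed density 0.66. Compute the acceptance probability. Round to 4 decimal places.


For symmetric proposals, acceptance = min(1, pi(x*)/pi(x))
= min(1, 0.66/0.8)
= min(1, 0.825) = 0.825

0.825


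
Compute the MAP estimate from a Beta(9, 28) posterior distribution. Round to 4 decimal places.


MAP = mode of Beta distribution
= (alpha - 1)/(alpha + beta - 2)
= (9-1)/(9+28-2)
= 8/35 = 0.2286

0.2286


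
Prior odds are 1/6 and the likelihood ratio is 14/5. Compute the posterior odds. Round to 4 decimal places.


Posterior odds = prior odds * likelihood ratio
= (1/6) * (14/5)
= 14 / 30
= 0.4667

0.4667


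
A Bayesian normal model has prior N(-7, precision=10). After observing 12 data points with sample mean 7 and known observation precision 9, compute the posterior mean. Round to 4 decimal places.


Posterior mean = (prior_precision * prior_mean + n * data_precision * data_mean) / (prior_precision + n * data_precision)
Numerator = 10*-7 + 12*9*7 = 686
Denominator = 10 + 12*9 = 118
Posterior mean = 5.8136

5.8136


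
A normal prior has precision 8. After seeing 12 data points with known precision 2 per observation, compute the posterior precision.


In the conjugate normal model, precisions add:
tau_posterior = tau_prior + n * tau_data
= 8 + 12*2 = 32

32


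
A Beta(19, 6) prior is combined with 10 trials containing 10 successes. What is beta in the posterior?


In conjugate updating:
beta_posterior = beta_prior + (n - k)
= 6 + (10 - 10)
= 6 + 0 = 6

6


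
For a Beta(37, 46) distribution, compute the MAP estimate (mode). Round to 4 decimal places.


MAP = mode = (a-1)/(a+b-2)
= (37-1)/(37+46-2)
= 36/81 = 0.4444

0.4444


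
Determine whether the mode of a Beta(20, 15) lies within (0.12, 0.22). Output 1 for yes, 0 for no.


First find the mode: (a-1)/(a+b-2) = 0.5758
Is 0.5758 in (0.12, 0.22)? 0

0


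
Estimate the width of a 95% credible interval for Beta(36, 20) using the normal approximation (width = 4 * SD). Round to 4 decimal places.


For Beta(a,b): Var = ab/((a+b)^2(a+b+1))
Var = 0.004, SD = 0.0635
Approximate 95% CI width = 4 * 0.0635 = 0.2539

0.2539


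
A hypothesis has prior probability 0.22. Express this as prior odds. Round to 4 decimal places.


Odds = P(H) / P(not H) = 0.22 / 0.78
= 0.2821

0.2821


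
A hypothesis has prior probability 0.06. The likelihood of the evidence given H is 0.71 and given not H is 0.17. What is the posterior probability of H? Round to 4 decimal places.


Using Bayes' theorem:
P(E) = 0.06 * 0.71 + 0.94 * 0.17
P(E) = 0.2024
P(H|E) = (0.06 * 0.71) / 0.2024 = 0.2105

0.2105


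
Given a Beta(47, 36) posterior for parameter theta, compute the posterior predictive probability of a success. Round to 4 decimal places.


For a Beta-Bernoulli model, the predictive probability is the mean:
P(success) = 47/(47+36) = 47/83 = 0.5663

0.5663


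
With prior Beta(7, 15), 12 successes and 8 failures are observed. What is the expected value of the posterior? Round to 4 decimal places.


Posterior = Beta(19, 23)
E[theta] = alpha/(alpha+beta)
= 19/42 = 0.4524

0.4524


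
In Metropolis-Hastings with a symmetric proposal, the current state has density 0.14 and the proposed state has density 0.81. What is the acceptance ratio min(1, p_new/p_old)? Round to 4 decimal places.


Ratio = p_new / p_old = 0.81 / 0.14 = 5.7857
Acceptance = min(1, 5.7857) = 1.0

1.0


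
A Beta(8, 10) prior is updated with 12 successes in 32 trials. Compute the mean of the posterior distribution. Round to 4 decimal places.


After update: Beta(20, 30)
Mean = 20 / (20 + 30) = 20 / 50
= 0.4

0.4


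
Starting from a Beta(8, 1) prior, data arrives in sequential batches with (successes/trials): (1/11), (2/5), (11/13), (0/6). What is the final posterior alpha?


In sequential Bayesian updating, we sum all successes.
Total successes = 14
Final alpha = 8 + 14 = 22

22


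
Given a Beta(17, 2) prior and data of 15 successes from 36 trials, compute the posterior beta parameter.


Number of failures = 36 - 15 = 21
Posterior beta = 2 + 21 = 23

23


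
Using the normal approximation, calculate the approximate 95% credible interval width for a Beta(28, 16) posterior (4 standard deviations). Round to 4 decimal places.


Var(Beta) = 28*16/(44^2 * 45) = 0.0051
SD = 0.0717
Width ~ 4*SD = 0.2868

0.2868


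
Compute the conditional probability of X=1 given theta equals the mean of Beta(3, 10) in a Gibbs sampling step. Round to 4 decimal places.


Mean of Beta(3, 10) = 0.2308
P(X=1 | theta=0.2308) = 0.2308

0.2308


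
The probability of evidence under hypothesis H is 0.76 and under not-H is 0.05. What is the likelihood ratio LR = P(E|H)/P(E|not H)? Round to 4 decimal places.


LR = 0.76 / 0.05
= 15.2

15.2


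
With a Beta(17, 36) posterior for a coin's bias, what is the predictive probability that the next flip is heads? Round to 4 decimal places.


The predictive probability equals the posterior mean.
P(next = heads) = alpha / (alpha + beta)
= 17 / 53 = 0.3208

0.3208


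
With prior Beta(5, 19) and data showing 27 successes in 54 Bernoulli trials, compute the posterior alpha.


Conjugate update: alpha_posterior = alpha_prior + k
= 5 + 27 = 32

32


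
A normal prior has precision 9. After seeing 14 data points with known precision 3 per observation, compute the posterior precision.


In the conjugate normal model, precisions add:
tau_posterior = tau_prior + n * tau_data
= 9 + 14*3 = 51

51


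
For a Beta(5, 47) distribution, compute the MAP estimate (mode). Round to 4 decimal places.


MAP = mode = (a-1)/(a+b-2)
= (5-1)/(5+47-2)
= 4/50 = 0.08

0.08


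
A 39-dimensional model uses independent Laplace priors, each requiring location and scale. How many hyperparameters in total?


Per parameter: 2 (location and scale).
Total = 39 * 2 = 78

78


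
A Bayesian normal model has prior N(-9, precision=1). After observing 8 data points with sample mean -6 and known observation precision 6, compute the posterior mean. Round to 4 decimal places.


Posterior mean = (prior_precision * prior_mean + n * data_precision * data_mean) / (prior_precision + n * data_precision)
Numerator = 1*-9 + 8*6*-6 = -297
Denominator = 1 + 8*6 = 49
Posterior mean = -6.0612

-6.0612


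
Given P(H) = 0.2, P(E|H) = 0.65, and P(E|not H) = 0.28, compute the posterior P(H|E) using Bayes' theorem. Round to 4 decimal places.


By Bayes' theorem: P(H|E) = P(E|H)*P(H) / P(E)
P(E) = P(E|H)*P(H) + P(E|not H)*P(not H)
P(E) = 0.65*0.2 + 0.28*0.8 = 0.354
P(H|E) = 0.65*0.2 / 0.354 = 0.3672

0.3672


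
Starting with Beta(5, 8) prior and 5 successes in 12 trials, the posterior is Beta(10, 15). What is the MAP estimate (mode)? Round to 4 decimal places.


The mode of Beta(a, b) when a > 1 and b > 1 is (a-1)/(a+b-2)
= (10 - 1) / (10 + 15 - 2)
= 9 / 23
= 0.3913

0.3913


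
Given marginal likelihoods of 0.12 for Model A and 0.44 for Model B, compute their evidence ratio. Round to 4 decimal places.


Ratio = ML(A) / ML(B) = 0.12/0.44
= 0.2727

0.2727


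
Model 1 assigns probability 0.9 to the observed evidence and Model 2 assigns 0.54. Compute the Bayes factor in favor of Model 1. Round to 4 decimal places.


BF = P(data|M1) / P(data|M2)
= 0.9 / 0.54 = 1.6667

1.6667


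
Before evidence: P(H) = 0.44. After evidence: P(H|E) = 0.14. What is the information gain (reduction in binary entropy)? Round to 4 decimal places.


Prior entropy = 0.9896
Posterior entropy = 0.5842
Information gain = 0.9896 - 0.5842 = 0.4053

0.4053


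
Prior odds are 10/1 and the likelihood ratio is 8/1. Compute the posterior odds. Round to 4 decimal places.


Posterior odds = prior odds * likelihood ratio
= (10/1) * (8/1)
= 80 / 1
= 80.0

80.0


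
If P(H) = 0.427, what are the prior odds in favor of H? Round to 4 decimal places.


Prior odds = P(H) / (1 - P(H))
= 0.427 / 0.573
= 0.7452

0.7452


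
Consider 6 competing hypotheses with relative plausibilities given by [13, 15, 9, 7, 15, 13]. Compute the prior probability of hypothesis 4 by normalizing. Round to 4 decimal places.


Sum of weights = 13 + 15 + 9 + 7 + 15 + 13 = 72
Normalized prior for H4 = 7 / 72
= 0.0972

0.0972


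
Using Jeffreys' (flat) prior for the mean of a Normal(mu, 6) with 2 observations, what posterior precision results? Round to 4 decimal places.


Flat prior means prior precision is 0.
Posterior precision = n / sigma^2 = 2/6 = 0.3333

0.3333


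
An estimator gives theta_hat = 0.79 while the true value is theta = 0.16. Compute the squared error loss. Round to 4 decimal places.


The squared error loss is (theta_hat - theta)^2
= (0.79 - 0.16)^2
= (0.63)^2 = 0.3969

0.3969
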